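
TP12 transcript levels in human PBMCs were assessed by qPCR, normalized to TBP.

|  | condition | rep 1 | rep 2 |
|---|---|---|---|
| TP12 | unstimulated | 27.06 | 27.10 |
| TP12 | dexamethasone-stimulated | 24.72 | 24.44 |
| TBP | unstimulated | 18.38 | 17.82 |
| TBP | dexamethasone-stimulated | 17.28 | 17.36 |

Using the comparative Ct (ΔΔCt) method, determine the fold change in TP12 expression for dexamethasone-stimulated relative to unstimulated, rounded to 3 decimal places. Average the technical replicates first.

3.294

Mean Ct: TP12 unstimulated 27.080; TP12 dexamethasone-stimulated 24.580; TBP unstimulated 18.100; TBP dexamethasone-stimulated 17.320
ΔCt(unstimulated) = 27.080 − 18.100 = 8.980
ΔCt(dexamethasone-stimulated) = 24.580 − 17.320 = 7.260
ΔΔCt = 7.260 − 8.980 = -1.720
Fold change = 2^(−(-1.720)) = 2^1.720 = 3.2944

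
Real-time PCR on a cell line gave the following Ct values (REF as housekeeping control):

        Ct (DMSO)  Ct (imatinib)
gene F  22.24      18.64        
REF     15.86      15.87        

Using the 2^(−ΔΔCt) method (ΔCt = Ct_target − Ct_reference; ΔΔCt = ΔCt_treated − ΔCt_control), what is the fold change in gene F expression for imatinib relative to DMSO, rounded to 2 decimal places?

12.21

ΔCt(DMSO) = 22.240 − 15.860 = 6.380
ΔCt(imatinib) = 18.640 − 15.870 = 2.770
ΔΔCt = 2.770 − 6.380 = -3.610
Fold change = 2^(−(-3.610)) = 2^3.610 = 12.210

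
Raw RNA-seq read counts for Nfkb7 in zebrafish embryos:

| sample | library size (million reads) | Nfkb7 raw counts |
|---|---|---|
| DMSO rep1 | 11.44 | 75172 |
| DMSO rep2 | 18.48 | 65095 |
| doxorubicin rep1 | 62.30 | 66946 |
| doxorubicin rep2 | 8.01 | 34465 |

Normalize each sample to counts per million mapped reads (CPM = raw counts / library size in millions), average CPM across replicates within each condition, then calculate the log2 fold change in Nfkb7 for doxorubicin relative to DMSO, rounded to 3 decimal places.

CPM(DMSO rep1) = 75172 / 11.44 = 6570.9790
CPM(DMSO rep2) = 65095 / 18.48 = 3522.4567
CPM(doxorubicin rep1) = 66946 / 62.30 = 1074.5746
CPM(doxorubicin rep2) = 34465 / 8.01 = 4302.7466
mean CPM(DMSO) = 5046.7179; mean CPM(doxorubicin) = 2688.6606
Fold change = 2688.6606 / 5046.7179 = 0.53275
log2(0.53275) = -0.9085

-0.908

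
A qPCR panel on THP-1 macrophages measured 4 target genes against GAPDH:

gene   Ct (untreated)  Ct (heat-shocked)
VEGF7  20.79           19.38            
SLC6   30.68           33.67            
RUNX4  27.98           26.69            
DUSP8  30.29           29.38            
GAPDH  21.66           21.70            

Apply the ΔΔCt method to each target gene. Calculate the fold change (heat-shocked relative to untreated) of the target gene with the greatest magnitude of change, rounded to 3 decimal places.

0.129

VEGF7: ΔΔCt = (19.38−21.70) − (20.79−21.66) = -2.32 − (-0.87) = -1.45; fold change = 2^1.45 = 2.732
SLC6: ΔΔCt = (33.67−21.70) − (30.68−21.66) = 11.97 − 9.02 = 2.95; fold change = 2^-2.95 = 0.129
RUNX4: ΔΔCt = (26.69−21.70) − (27.98−21.66) = 4.99 − 6.32 = -1.33; fold change = 2^1.33 = 2.514
DUSP8: ΔΔCt = (29.38−21.70) − (30.29−21.66) = 7.68 − 8.63 = -0.95; fold change = 2^0.95 = 1.932
SLC6 has the largest |ΔΔCt| = 2.95.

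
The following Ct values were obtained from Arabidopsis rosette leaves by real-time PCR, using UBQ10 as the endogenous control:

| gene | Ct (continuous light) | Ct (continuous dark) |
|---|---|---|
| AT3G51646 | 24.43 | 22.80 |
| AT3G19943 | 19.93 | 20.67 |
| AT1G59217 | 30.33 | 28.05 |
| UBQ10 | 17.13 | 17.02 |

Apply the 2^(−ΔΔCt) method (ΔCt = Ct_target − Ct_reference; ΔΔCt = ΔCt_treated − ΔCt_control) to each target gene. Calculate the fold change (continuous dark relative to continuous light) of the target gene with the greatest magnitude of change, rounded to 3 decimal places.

AT3G51646: ΔΔCt = (22.80−17.02) − (24.43−17.13) = 5.78 − 7.30 = -1.52; fold change = 2^1.52 = 2.868
AT3G19943: ΔΔCt = (20.67−17.02) − (19.93−17.13) = 3.65 − 2.80 = 0.85; fold change = 2^-0.85 = 0.555
AT1G59217: ΔΔCt = (28.05−17.02) − (30.33−17.13) = 11.03 − 13.20 = -2.17; fold change = 2^2.17 = 4.500
AT1G59217 has the largest |ΔΔCt| = 2.17.

4.500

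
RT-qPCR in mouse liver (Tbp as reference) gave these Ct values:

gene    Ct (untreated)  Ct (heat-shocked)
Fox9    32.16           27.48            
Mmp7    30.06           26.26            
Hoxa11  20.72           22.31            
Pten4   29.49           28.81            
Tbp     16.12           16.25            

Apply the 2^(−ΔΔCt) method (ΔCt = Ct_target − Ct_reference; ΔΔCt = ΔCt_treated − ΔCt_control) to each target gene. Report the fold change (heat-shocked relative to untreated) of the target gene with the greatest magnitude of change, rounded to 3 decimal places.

Fox9: ΔΔCt = (27.48−16.25) − (32.16−16.12) = 11.23 − 16.04 = -4.81; fold change = 2^4.81 = 28.051
Mmp7: ΔΔCt = (26.26−16.25) − (30.06−16.12) = 10.01 − 13.94 = -3.93; fold change = 2^3.93 = 15.242
Hoxa11: ΔΔCt = (22.31−16.25) − (20.72−16.12) = 6.06 − 4.60 = 1.46; fold change = 2^-1.46 = 0.363
Pten4: ΔΔCt = (28.81−16.25) − (29.49−16.12) = 12.56 − 13.37 = -0.81; fold change = 2^0.81 = 1.753
Fox9 has the largest |ΔΔCt| = 4.81.

28.051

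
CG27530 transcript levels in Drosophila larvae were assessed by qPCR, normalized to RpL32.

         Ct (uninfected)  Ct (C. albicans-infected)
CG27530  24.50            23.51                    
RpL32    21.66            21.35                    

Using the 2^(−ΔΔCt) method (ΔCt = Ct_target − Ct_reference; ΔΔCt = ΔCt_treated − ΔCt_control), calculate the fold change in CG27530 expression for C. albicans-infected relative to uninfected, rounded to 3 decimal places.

1.602

ΔCt(uninfected) = 24.500 − 21.660 = 2.840
ΔCt(C. albicans-infected) = 23.510 − 21.350 = 2.160
ΔΔCt = 2.160 − 2.840 = -0.680
Fold change = 2^(−(-0.680)) = 2^0.680 = 1.6021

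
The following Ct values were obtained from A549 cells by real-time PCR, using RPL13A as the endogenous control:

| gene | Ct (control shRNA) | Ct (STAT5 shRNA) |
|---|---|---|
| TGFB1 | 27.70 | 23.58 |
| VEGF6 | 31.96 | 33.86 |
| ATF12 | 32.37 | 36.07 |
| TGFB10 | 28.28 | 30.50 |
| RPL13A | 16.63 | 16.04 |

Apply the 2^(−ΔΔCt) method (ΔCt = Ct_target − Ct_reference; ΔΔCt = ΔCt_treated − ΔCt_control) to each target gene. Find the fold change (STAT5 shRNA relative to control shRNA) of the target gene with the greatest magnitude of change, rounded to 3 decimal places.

0.051

TGFB1: ΔΔCt = (23.58−16.04) − (27.70−16.63) = 7.54 − 11.07 = -3.53; fold change = 2^3.53 = 11.551
VEGF6: ΔΔCt = (33.86−16.04) − (31.96−16.63) = 17.82 − 15.33 = 2.49; fold change = 2^-2.49 = 0.178
ATF12: ΔΔCt = (36.07−16.04) − (32.37−16.63) = 20.03 − 15.74 = 4.29; fold change = 2^-4.29 = 0.051
TGFB10: ΔΔCt = (30.50−16.04) − (28.28−16.63) = 14.46 − 11.65 = 2.81; fold change = 2^-2.81 = 0.143
ATF12 has the largest |ΔΔCt| = 4.29.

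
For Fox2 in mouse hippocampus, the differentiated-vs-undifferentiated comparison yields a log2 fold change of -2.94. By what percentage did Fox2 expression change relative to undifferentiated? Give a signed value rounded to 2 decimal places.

Fold change = 2^(-2.94) = 0.1303
Percent change = (FC − 1) × 100% = (0.1303 − 1) × 100 = -86.97%

-86.97%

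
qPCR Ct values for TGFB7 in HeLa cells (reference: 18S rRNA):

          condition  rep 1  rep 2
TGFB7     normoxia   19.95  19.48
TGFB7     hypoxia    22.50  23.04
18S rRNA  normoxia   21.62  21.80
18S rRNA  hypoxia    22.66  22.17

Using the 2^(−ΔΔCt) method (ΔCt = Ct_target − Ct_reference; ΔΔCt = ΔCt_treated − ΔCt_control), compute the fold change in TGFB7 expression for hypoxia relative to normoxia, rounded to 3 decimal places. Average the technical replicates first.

0.196

Mean Ct: TGFB7 normoxia 19.715; TGFB7 hypoxia 22.770; 18S rRNA normoxia 21.710; 18S rRNA hypoxia 22.415
ΔCt(normoxia) = 19.715 − 21.710 = -1.995
ΔCt(hypoxia) = 22.770 − 22.415 = 0.355
ΔΔCt = 0.355 − (-1.995) = 2.350
Fold change = 2^(−2.350) = 0.1961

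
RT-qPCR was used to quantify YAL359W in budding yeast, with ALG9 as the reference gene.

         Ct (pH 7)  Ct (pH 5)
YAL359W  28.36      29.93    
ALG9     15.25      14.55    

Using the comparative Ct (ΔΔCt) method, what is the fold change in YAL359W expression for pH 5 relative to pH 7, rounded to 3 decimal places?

0.207

ΔCt(pH 7) = 28.360 − 15.250 = 13.110
ΔCt(pH 5) = 29.930 − 14.550 = 15.380
ΔΔCt = 15.380 − 13.110 = 2.270
Fold change = 2^(−2.270) = 0.2073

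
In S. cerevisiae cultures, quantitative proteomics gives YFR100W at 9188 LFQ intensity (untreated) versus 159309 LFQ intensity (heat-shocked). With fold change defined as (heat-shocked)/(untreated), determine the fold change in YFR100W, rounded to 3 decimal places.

Fold change = 159309 / 9188 = 17.3388
YFR100W is upregulated.

17.339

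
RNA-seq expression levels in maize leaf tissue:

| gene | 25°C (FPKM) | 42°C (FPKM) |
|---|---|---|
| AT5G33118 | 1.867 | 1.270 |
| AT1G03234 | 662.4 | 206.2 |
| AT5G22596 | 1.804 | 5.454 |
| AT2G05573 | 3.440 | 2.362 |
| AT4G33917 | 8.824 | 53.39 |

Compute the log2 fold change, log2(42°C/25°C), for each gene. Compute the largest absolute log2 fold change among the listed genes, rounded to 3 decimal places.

log2(1.270/1.867) = -0.556  (AT5G33118)
log2(206.2/662.4) = -1.684  (AT1G03234)
log2(5.454/1.804) = 1.596  (AT5G22596)
log2(2.362/3.440) = -0.542  (AT2G05573)
log2(53.39/8.824) = 2.597  (AT4G33917)
The largest magnitude belongs to AT4G33917.

2.597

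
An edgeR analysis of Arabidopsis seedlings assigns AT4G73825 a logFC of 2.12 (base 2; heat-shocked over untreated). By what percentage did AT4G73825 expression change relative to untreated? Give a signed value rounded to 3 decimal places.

Fold change = 2^(2.12) = 4.3469
Percent change = (FC − 1) × 100% = (4.3469 − 1) × 100 = 334.694%

334.694%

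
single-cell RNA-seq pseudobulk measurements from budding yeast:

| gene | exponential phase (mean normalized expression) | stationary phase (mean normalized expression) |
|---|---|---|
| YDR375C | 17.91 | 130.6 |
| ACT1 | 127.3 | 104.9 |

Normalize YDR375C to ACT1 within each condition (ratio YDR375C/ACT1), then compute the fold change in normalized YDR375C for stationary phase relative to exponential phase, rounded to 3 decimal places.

8.849

YDR375C/ACT1 (exponential phase) = 17.91 / 127.3 = 0.14069
YDR375C/ACT1 (stationary phase) = 130.6 / 104.9 = 1.245
Fold change = 1.245 / 0.14069 = 8.8491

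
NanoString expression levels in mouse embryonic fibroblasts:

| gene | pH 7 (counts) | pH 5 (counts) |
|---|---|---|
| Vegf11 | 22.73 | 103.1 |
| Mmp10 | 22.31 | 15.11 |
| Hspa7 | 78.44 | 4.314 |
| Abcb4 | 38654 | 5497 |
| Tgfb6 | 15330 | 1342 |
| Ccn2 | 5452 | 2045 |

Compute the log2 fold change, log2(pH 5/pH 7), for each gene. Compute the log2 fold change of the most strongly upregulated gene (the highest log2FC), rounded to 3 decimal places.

2.181

log2(103.1/22.73) = 2.181  (Vegf11)
log2(15.11/22.31) = -0.562  (Mmp10)
log2(4.314/78.44) = -4.184  (Hspa7)
log2(5497/38654) = -2.814  (Abcb4)
log2(1342/15330) = -3.514  (Tgfb6)
log2(2045/5452) = -1.415  (Ccn2)
Vegf11 is most strongly upregulated.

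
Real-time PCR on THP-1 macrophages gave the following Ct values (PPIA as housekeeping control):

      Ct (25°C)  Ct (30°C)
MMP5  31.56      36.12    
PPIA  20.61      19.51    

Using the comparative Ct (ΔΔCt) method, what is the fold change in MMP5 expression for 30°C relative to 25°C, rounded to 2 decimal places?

0.02

ΔCt(25°C) = 31.560 − 20.610 = 10.950
ΔCt(30°C) = 36.120 − 19.510 = 16.610
ΔΔCt = 16.610 − 10.950 = 5.660
Fold change = 2^(−5.660) = 0.020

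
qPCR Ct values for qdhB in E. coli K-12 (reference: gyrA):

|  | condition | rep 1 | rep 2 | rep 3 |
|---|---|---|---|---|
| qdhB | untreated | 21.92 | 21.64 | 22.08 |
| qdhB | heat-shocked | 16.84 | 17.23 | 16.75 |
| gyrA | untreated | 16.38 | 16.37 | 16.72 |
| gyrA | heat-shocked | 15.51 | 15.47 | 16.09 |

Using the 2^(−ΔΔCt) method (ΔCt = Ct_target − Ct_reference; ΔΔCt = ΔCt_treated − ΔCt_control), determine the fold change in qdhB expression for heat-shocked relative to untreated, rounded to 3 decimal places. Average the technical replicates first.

Mean Ct: qdhB untreated 21.880; qdhB heat-shocked 16.940; gyrA untreated 16.490; gyrA heat-shocked 15.690
ΔCt(untreated) = 21.880 − 16.490 = 5.390
ΔCt(heat-shocked) = 16.940 − 15.690 = 1.250
ΔΔCt = 1.250 − 5.390 = -4.140
Fold change = 2^(−(-4.140)) = 2^4.140 = 17.6305

17.630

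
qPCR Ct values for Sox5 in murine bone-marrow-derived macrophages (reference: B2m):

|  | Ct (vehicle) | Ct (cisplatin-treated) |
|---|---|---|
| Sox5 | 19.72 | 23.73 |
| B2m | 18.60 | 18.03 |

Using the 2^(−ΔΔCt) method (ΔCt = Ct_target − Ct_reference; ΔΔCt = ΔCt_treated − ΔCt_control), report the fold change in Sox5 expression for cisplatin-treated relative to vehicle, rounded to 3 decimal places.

ΔCt(vehicle) = 19.720 − 18.600 = 1.120
ΔCt(cisplatin-treated) = 23.730 − 18.030 = 5.700
ΔΔCt = 5.700 − 1.120 = 4.580
Fold change = 2^(−4.580) = 0.0418

0.042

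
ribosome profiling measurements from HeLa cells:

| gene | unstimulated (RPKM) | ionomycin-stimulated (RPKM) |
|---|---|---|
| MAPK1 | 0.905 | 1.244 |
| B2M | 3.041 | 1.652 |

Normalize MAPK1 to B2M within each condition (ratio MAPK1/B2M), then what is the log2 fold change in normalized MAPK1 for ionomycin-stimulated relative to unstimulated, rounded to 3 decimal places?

MAPK1/B2M (unstimulated) = 0.905 / 3.041 = 0.2976
MAPK1/B2M (ionomycin-stimulated) = 1.244 / 1.652 = 0.75303
Fold change = 0.75303 / 0.2976 = 2.5303
log2(2.5303) = 1.3393

1.339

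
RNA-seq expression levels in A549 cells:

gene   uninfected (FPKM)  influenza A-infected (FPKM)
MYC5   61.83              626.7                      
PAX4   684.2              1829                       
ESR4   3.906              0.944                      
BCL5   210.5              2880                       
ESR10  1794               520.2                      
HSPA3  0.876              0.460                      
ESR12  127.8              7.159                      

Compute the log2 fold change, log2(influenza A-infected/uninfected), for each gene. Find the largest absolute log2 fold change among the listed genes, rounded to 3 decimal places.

4.158

log2(626.7/61.83) = 3.341  (MYC5)
log2(1829/684.2) = 1.419  (PAX4)
log2(0.944/3.906) = -2.049  (ESR4)
log2(2880/210.5) = 3.774  (BCL5)
log2(520.2/1794) = -1.786  (ESR10)
log2(0.460/0.876) = -0.929  (HSPA3)
log2(7.159/127.8) = -4.158  (ESR12)
The largest magnitude belongs to ESR12.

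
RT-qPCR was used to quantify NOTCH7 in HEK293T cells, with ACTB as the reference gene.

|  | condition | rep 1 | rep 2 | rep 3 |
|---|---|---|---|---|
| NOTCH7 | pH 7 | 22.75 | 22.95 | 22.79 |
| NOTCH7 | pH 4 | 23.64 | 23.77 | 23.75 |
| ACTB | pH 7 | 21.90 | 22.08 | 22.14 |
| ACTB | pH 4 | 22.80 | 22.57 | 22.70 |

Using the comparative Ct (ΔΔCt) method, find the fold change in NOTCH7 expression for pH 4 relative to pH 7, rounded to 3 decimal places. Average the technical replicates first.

0.847

Mean Ct: NOTCH7 pH 7 22.830; NOTCH7 pH 4 23.720; ACTB pH 7 22.040; ACTB pH 4 22.690
ΔCt(pH 7) = 22.830 − 22.040 = 0.790
ΔCt(pH 4) = 23.720 − 22.690 = 1.030
ΔΔCt = 1.030 − 0.790 = 0.240
Fold change = 2^(−0.240) = 0.8467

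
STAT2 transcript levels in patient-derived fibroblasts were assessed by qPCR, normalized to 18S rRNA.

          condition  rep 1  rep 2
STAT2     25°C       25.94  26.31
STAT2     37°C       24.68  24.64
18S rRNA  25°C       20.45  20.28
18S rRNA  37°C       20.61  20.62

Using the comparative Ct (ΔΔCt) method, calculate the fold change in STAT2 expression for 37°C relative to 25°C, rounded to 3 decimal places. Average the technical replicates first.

3.283

Mean Ct: STAT2 25°C 26.125; STAT2 37°C 24.660; 18S rRNA 25°C 20.365; 18S rRNA 37°C 20.615
ΔCt(25°C) = 26.125 − 20.365 = 5.760
ΔCt(37°C) = 24.660 − 20.615 = 4.045
ΔΔCt = 4.045 − 5.760 = -1.715
Fold change = 2^(−(-1.715)) = 2^1.715 = 3.2830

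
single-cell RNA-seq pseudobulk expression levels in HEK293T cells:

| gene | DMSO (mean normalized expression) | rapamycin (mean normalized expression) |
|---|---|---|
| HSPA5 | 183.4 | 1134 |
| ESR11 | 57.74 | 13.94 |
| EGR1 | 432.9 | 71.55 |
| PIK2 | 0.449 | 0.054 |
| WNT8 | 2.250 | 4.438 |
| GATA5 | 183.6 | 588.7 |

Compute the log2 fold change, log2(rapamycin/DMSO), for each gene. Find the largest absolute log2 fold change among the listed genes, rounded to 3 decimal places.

log2(1134/183.4) = 2.628  (HSPA5)
log2(13.94/57.74) = -2.050  (ESR11)
log2(71.55/432.9) = -2.597  (EGR1)
log2(0.054/0.449) = -3.056  (PIK2)
log2(4.438/2.250) = 0.980  (WNT8)
log2(588.7/183.6) = 1.681  (GATA5)
The largest magnitude belongs to PIK2.

3.056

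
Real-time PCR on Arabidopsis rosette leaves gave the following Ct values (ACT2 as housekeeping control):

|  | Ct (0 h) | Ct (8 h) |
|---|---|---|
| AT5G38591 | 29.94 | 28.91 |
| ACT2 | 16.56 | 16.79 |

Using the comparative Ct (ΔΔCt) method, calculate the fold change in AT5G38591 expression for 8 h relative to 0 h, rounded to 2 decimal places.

ΔCt(0 h) = 29.940 − 16.560 = 13.380
ΔCt(8 h) = 28.910 − 16.790 = 12.120
ΔΔCt = 12.120 − 13.380 = -1.260
Fold change = 2^(−(-1.260)) = 2^1.260 = 2.395

2.39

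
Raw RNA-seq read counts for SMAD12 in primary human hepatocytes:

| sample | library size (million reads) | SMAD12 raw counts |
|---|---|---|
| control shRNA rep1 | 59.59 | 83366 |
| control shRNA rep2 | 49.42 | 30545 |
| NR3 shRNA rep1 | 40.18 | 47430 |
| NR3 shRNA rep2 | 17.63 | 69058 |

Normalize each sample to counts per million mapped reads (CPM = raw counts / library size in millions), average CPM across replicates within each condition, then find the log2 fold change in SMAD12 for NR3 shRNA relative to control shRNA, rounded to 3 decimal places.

CPM(control shRNA rep1) = 83366 / 59.59 = 1398.9931
CPM(control shRNA rep2) = 30545 / 49.42 = 618.0696
CPM(NR3 shRNA rep1) = 47430 / 40.18 = 1180.4380
CPM(NR3 shRNA rep2) = 69058 / 17.63 = 3917.0732
mean CPM(control shRNA) = 1008.5314; mean CPM(NR3 shRNA) = 2548.7556
Fold change = 2548.7556 / 1008.5314 = 2.52720
log2(2.52720) = 1.3375

1.338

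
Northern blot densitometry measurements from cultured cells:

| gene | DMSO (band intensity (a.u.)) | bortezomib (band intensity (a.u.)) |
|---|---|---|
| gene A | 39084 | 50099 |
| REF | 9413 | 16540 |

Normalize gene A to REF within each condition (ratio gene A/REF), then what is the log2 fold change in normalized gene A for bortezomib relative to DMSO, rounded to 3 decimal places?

-0.455

gene A/REF (DMSO) = 39084 / 9413 = 4.1521
gene A/REF (bortezomib) = 50099 / 16540 = 3.029
Fold change = 3.029 / 4.1521 = 0.7295
log2(0.7295) = -0.4550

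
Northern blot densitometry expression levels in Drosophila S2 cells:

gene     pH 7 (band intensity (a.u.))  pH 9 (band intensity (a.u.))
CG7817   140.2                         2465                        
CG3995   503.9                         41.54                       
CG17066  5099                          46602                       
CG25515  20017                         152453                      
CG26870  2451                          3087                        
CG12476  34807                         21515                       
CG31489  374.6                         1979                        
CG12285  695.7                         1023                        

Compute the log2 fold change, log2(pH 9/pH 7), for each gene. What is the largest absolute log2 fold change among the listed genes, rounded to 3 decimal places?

4.136

log2(2465/140.2) = 4.136  (CG7817)
log2(41.54/503.9) = -3.601  (CG3995)
log2(46602/5099) = 3.192  (CG17066)
log2(152453/20017) = 2.929  (CG25515)
log2(3087/2451) = 0.333  (CG26870)
log2(21515/34807) = -0.694  (CG12476)
log2(1979/374.6) = 2.401  (CG31489)
log2(1023/695.7) = 0.556  (CG12285)
The largest magnitude belongs to CG7817.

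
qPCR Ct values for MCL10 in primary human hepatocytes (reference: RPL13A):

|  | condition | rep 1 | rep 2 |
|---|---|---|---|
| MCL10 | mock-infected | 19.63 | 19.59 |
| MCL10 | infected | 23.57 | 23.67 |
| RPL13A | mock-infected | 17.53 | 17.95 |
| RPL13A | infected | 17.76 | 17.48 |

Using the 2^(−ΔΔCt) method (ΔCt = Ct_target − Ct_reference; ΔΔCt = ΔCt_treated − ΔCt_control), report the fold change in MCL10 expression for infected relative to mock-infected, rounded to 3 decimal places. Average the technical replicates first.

0.057

Mean Ct: MCL10 mock-infected 19.610; MCL10 infected 23.620; RPL13A mock-infected 17.740; RPL13A infected 17.620
ΔCt(mock-infected) = 19.610 − 17.740 = 1.870
ΔCt(infected) = 23.620 − 17.620 = 6.000
ΔΔCt = 6.000 − 1.870 = 4.130
Fold change = 2^(−4.130) = 0.0571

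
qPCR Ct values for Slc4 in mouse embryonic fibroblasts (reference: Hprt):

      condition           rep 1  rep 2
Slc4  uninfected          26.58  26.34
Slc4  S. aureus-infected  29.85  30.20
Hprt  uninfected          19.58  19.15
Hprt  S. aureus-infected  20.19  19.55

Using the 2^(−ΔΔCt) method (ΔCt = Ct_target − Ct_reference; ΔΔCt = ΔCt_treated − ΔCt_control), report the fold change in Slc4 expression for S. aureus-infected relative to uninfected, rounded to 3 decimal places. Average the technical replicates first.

Mean Ct: Slc4 uninfected 26.460; Slc4 S. aureus-infected 30.025; Hprt uninfected 19.365; Hprt S. aureus-infected 19.870
ΔCt(uninfected) = 26.460 − 19.365 = 7.095
ΔCt(S. aureus-infected) = 30.025 − 19.870 = 10.155
ΔΔCt = 10.155 − 7.095 = 3.060
Fold change = 2^(−3.060) = 0.1199

0.120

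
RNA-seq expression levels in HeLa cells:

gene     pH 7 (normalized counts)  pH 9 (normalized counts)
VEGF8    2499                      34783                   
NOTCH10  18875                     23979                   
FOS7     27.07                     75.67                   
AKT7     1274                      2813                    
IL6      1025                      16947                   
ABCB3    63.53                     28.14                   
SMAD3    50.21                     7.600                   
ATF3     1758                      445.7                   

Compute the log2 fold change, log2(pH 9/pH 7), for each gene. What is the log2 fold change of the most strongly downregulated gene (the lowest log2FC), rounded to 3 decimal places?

-2.724

log2(34783/2499) = 3.799  (VEGF8)
log2(23979/18875) = 0.345  (NOTCH10)
log2(75.67/27.07) = 1.483  (FOS7)
log2(2813/1274) = 1.143  (AKT7)
log2(16947/1025) = 4.047  (IL6)
log2(28.14/63.53) = -1.175  (ABCB3)
log2(7.600/50.21) = -2.724  (SMAD3)
log2(445.7/1758) = -1.980  (ATF3)
SMAD3 is most strongly downregulated.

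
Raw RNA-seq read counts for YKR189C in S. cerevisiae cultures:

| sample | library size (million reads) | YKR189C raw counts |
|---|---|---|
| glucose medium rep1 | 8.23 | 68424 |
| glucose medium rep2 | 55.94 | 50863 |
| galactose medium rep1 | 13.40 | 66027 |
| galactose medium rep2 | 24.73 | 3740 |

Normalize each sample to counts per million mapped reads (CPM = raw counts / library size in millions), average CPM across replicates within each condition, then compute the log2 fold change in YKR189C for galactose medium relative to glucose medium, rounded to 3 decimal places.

CPM(glucose medium rep1) = 68424 / 8.23 = 8313.9733
CPM(glucose medium rep2) = 50863 / 55.94 = 909.2420
CPM(galactose medium rep1) = 66027 / 13.40 = 4927.3881
CPM(galactose medium rep2) = 3740 / 24.73 = 151.2333
mean CPM(glucose medium) = 4611.6077; mean CPM(galactose medium) = 2539.3107
Fold change = 2539.3107 / 4611.6077 = 0.55063
log2(0.55063) = -0.8608

-0.861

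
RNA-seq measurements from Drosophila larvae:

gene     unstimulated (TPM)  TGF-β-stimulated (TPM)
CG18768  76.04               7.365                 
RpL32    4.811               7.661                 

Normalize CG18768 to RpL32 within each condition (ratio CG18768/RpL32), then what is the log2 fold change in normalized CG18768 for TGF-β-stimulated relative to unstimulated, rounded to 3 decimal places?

-4.039

CG18768/RpL32 (unstimulated) = 76.04 / 4.811 = 15.805
CG18768/RpL32 (TGF-β-stimulated) = 7.365 / 7.661 = 0.96136
Fold change = 0.96136 / 15.805 = 0.0608
log2(0.0608) = -4.0392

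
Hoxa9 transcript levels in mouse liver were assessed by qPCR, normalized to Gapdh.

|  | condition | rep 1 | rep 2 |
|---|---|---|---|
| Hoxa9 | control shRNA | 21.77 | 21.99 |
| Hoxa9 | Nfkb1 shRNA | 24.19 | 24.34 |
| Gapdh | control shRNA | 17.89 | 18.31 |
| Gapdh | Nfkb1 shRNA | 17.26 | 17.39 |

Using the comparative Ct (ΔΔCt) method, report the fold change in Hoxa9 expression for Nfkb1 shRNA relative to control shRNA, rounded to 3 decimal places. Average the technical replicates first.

0.112

Mean Ct: Hoxa9 control shRNA 21.880; Hoxa9 Nfkb1 shRNA 24.265; Gapdh control shRNA 18.100; Gapdh Nfkb1 shRNA 17.325
ΔCt(control shRNA) = 21.880 − 18.100 = 3.780
ΔCt(Nfkb1 shRNA) = 24.265 − 17.325 = 6.940
ΔΔCt = 6.940 − 3.780 = 3.160
Fold change = 2^(−3.160) = 0.1119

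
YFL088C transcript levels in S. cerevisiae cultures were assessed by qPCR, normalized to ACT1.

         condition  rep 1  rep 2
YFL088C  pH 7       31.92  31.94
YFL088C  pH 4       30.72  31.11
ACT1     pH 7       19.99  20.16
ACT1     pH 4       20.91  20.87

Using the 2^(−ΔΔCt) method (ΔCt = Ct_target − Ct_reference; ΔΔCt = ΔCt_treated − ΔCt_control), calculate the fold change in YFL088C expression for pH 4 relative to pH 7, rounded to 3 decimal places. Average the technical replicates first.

Mean Ct: YFL088C pH 7 31.930; YFL088C pH 4 30.915; ACT1 pH 7 20.075; ACT1 pH 4 20.890
ΔCt(pH 7) = 31.930 − 20.075 = 11.855
ΔCt(pH 4) = 30.915 − 20.890 = 10.025
ΔΔCt = 10.025 − 11.855 = -1.830
Fold change = 2^(−(-1.830)) = 2^1.830 = 3.5554

3.555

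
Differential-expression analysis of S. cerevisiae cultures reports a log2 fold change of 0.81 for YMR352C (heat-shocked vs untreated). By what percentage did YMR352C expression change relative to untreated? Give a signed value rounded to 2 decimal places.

Fold change = 2^(0.81) = 1.7532
Percent change = (FC − 1) × 100% = (1.7532 − 1) × 100 = 75.32%

75.32%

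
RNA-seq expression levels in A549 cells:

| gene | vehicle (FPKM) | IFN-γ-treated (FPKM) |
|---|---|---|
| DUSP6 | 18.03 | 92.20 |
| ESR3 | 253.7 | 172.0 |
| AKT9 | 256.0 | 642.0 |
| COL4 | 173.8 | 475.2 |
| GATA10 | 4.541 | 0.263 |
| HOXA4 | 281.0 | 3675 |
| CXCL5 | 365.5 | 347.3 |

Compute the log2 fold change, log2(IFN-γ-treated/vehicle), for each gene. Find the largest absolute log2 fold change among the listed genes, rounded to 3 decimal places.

log2(92.20/18.03) = 2.354  (DUSP6)
log2(172.0/253.7) = -0.561  (ESR3)
log2(642.0/256.0) = 1.326  (AKT9)
log2(475.2/173.8) = 1.451  (COL4)
log2(0.263/4.541) = -4.110  (GATA10)
log2(3675/281.0) = 3.709  (HOXA4)
log2(347.3/365.5) = -0.074  (CXCL5)
The largest magnitude belongs to GATA10.

4.110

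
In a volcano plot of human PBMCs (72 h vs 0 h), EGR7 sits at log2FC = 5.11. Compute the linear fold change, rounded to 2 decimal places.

34.54

Fold change = 2^(5.11) = 34.535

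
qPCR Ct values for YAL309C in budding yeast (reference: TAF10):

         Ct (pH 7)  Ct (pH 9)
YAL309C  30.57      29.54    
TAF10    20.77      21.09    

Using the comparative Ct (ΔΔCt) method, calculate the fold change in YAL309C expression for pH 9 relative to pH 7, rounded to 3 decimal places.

2.549

ΔCt(pH 7) = 30.570 − 20.770 = 9.800
ΔCt(pH 9) = 29.540 − 21.090 = 8.450
ΔΔCt = 8.450 − 9.800 = -1.350
Fold change = 2^(−(-1.350)) = 2^1.350 = 2.5491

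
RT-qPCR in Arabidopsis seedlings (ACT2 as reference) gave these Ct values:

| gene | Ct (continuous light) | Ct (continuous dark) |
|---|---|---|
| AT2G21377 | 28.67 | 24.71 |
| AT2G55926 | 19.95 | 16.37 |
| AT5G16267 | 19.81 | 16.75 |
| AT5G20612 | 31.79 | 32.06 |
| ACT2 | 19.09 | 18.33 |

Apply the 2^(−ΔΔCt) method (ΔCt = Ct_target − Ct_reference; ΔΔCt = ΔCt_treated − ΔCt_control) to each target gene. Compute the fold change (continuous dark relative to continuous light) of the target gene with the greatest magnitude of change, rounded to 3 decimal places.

AT2G21377: ΔΔCt = (24.71−18.33) − (28.67−19.09) = 6.38 − 9.58 = -3.20; fold change = 2^3.20 = 9.190
AT2G55926: ΔΔCt = (16.37−18.33) − (19.95−19.09) = -1.96 − 0.86 = -2.82; fold change = 2^2.82 = 7.062
AT5G16267: ΔΔCt = (16.75−18.33) − (19.81−19.09) = -1.58 − 0.72 = -2.30; fold change = 2^2.30 = 4.925
AT5G20612: ΔΔCt = (32.06−18.33) − (31.79−19.09) = 13.73 − 12.70 = 1.03; fold change = 2^-1.03 = 0.490
AT2G21377 has the largest |ΔΔCt| = 3.20.

9.190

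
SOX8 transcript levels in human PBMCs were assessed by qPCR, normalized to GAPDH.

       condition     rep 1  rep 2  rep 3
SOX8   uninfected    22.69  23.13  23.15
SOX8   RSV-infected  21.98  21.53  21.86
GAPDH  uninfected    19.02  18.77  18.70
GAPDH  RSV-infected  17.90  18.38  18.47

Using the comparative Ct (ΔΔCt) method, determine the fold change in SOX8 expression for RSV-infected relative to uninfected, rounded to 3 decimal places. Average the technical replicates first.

Mean Ct: SOX8 uninfected 22.990; SOX8 RSV-infected 21.790; GAPDH uninfected 18.830; GAPDH RSV-infected 18.250
ΔCt(uninfected) = 22.990 − 18.830 = 4.160
ΔCt(RSV-infected) = 21.790 − 18.250 = 3.540
ΔΔCt = 3.540 − 4.160 = -0.620
Fold change = 2^(−(-0.620)) = 2^0.620 = 1.5369

1.537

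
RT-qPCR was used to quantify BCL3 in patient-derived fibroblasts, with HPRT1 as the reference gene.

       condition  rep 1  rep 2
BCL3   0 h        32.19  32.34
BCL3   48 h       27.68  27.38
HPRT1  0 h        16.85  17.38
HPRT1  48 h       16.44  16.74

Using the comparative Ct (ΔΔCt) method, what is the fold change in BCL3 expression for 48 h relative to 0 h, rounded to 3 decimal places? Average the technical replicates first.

Mean Ct: BCL3 0 h 32.265; BCL3 48 h 27.530; HPRT1 0 h 17.115; HPRT1 48 h 16.590
ΔCt(0 h) = 32.265 − 17.115 = 15.150
ΔCt(48 h) = 27.530 − 16.590 = 10.940
ΔΔCt = 10.940 − 15.150 = -4.210
Fold change = 2^(−(-4.210)) = 2^4.210 = 18.5070

18.507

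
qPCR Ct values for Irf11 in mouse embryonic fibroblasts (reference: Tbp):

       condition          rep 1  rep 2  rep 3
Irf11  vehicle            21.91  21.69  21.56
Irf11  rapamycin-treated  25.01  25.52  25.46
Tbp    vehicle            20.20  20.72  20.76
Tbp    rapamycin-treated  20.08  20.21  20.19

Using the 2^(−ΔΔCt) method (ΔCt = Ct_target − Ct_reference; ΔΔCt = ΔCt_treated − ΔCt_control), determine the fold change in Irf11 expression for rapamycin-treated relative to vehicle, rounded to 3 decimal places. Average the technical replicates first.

Mean Ct: Irf11 vehicle 21.720; Irf11 rapamycin-treated 25.330; Tbp vehicle 20.560; Tbp rapamycin-treated 20.160
ΔCt(vehicle) = 21.720 − 20.560 = 1.160
ΔCt(rapamycin-treated) = 25.330 − 20.160 = 5.170
ΔΔCt = 5.170 − 1.160 = 4.010
Fold change = 2^(−4.010) = 0.0621

0.062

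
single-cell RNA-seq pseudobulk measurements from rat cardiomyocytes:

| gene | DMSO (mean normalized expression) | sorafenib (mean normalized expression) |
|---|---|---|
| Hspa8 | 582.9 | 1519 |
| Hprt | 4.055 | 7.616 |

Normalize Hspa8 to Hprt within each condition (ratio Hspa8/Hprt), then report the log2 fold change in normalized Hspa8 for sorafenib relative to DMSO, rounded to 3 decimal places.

Hspa8/Hprt (DMSO) = 582.9 / 4.055 = 143.75
Hspa8/Hprt (sorafenib) = 1519 / 7.616 = 199.45
Fold change = 199.45 / 143.75 = 1.3875
log2(1.3875) = 0.4725

0.472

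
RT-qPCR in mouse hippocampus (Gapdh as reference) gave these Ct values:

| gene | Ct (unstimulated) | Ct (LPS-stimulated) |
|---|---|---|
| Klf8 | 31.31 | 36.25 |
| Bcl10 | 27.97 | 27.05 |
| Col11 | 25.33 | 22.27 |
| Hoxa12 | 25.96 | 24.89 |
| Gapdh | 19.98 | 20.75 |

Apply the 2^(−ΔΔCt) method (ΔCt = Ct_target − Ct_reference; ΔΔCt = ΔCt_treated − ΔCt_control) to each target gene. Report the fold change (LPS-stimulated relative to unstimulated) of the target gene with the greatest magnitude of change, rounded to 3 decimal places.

Klf8: ΔΔCt = (36.25−20.75) − (31.31−19.98) = 15.50 − 11.33 = 4.17; fold change = 2^-4.17 = 0.056
Bcl10: ΔΔCt = (27.05−20.75) − (27.97−19.98) = 6.30 − 7.99 = -1.69; fold change = 2^1.69 = 3.227
Col11: ΔΔCt = (22.27−20.75) − (25.33−19.98) = 1.52 − 5.35 = -3.83; fold change = 2^3.83 = 14.221
Hoxa12: ΔΔCt = (24.89−20.75) − (25.96−19.98) = 4.14 − 5.98 = -1.84; fold change = 2^1.84 = 3.580
Klf8 has the largest |ΔΔCt| = 4.17.

0.056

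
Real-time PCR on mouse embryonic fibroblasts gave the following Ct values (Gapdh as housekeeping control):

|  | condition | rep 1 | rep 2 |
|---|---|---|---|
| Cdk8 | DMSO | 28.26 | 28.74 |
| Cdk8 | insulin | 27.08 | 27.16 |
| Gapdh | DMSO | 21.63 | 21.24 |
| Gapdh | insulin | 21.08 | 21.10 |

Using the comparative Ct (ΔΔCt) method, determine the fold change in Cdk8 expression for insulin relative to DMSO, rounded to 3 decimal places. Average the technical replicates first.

Mean Ct: Cdk8 DMSO 28.500; Cdk8 insulin 27.120; Gapdh DMSO 21.435; Gapdh insulin 21.090
ΔCt(DMSO) = 28.500 − 21.435 = 7.065
ΔCt(insulin) = 27.120 − 21.090 = 6.030
ΔΔCt = 6.030 − 7.065 = -1.035
Fold change = 2^(−(-1.035)) = 2^1.035 = 2.0491

2.049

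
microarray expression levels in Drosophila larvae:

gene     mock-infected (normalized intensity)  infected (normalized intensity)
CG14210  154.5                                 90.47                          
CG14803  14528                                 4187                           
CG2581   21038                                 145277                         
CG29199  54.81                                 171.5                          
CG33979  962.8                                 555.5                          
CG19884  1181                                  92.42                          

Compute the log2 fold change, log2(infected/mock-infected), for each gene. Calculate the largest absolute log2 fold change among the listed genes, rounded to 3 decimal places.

log2(90.47/154.5) = -0.772  (CG14210)
log2(4187/14528) = -1.795  (CG14803)
log2(145277/21038) = 2.788  (CG2581)
log2(171.5/54.81) = 1.646  (CG29199)
log2(555.5/962.8) = -0.793  (CG33979)
log2(92.42/1181) = -3.676  (CG19884)
The largest magnitude belongs to CG19884.

3.676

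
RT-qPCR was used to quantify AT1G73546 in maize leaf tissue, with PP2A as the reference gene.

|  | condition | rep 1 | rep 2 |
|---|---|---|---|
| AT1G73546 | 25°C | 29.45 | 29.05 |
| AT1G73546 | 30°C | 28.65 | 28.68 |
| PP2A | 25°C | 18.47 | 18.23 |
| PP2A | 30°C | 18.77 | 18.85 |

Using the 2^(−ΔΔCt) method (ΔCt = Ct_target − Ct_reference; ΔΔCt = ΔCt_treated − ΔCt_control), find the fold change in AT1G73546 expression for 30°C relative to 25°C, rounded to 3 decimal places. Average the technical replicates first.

Mean Ct: AT1G73546 25°C 29.250; AT1G73546 30°C 28.665; PP2A 25°C 18.350; PP2A 30°C 18.810
ΔCt(25°C) = 29.250 − 18.350 = 10.900
ΔCt(30°C) = 28.665 − 18.810 = 9.855
ΔΔCt = 9.855 − 10.900 = -1.045
Fold change = 2^(−(-1.045)) = 2^1.045 = 2.0634

2.063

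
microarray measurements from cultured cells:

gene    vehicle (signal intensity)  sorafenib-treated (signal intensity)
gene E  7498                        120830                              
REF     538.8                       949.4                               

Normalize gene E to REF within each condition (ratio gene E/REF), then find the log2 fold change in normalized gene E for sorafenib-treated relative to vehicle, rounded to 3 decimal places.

3.193

gene E/REF (vehicle) = 7498 / 538.8 = 13.916
gene E/REF (sorafenib-treated) = 120830 / 949.4 = 127.27
Fold change = 127.27 / 13.916 = 9.1455
log2(9.1455) = 3.1931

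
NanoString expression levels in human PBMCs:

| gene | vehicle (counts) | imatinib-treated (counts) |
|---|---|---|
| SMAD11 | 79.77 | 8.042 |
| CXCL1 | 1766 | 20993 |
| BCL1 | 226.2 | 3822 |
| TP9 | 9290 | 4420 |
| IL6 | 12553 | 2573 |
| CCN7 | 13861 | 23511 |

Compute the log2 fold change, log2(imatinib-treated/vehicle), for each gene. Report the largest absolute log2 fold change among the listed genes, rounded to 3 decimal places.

4.079

log2(8.042/79.77) = -3.310  (SMAD11)
log2(20993/1766) = 3.571  (CXCL1)
log2(3822/226.2) = 4.079  (BCL1)
log2(4420/9290) = -1.072  (TP9)
log2(2573/12553) = -2.287  (IL6)
log2(23511/13861) = 0.762  (CCN7)
The largest magnitude belongs to BCL1.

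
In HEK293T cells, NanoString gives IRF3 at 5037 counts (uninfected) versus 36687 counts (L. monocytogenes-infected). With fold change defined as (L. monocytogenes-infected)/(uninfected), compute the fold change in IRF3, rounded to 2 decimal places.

Fold change = 36687 / 5037 = 7.284
IRF3 is upregulated.

7.28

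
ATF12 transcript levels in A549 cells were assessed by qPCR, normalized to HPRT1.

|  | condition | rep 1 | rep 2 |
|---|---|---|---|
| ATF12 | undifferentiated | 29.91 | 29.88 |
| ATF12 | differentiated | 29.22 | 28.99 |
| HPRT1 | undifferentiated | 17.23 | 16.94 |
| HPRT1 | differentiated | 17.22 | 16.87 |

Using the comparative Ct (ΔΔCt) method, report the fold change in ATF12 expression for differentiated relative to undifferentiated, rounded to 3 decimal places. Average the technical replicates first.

Mean Ct: ATF12 undifferentiated 29.895; ATF12 differentiated 29.105; HPRT1 undifferentiated 17.085; HPRT1 differentiated 17.045
ΔCt(undifferentiated) = 29.895 − 17.085 = 12.810
ΔCt(differentiated) = 29.105 − 17.045 = 12.060
ΔΔCt = 12.060 − 12.810 = -0.750
Fold change = 2^(−(-0.750)) = 2^0.750 = 1.6818

1.682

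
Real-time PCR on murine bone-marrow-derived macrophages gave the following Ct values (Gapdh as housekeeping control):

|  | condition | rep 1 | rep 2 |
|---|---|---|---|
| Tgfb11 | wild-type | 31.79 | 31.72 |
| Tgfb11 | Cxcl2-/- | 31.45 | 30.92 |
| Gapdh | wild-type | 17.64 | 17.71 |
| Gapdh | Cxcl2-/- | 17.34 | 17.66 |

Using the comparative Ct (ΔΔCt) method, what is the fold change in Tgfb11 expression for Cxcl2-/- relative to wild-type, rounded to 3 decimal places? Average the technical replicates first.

Mean Ct: Tgfb11 wild-type 31.755; Tgfb11 Cxcl2-/- 31.185; Gapdh wild-type 17.675; Gapdh Cxcl2-/- 17.500
ΔCt(wild-type) = 31.755 − 17.675 = 14.080
ΔCt(Cxcl2-/-) = 31.185 − 17.500 = 13.685
ΔΔCt = 13.685 − 14.080 = -0.395
Fold change = 2^(−(-0.395)) = 2^0.395 = 1.3149

1.315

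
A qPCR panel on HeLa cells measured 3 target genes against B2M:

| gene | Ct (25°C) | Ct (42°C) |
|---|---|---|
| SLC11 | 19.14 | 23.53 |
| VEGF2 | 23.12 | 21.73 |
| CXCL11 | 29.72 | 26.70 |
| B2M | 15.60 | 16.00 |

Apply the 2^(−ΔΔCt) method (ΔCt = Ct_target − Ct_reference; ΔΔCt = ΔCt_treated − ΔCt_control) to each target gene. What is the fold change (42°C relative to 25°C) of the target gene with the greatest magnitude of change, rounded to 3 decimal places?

SLC11: ΔΔCt = (23.53−16.00) − (19.14−15.60) = 7.53 − 3.54 = 3.99; fold change = 2^-3.99 = 0.063
VEGF2: ΔΔCt = (21.73−16.00) − (23.12−15.60) = 5.73 − 7.52 = -1.79; fold change = 2^1.79 = 3.458
CXCL11: ΔΔCt = (26.70−16.00) − (29.72−15.60) = 10.70 − 14.12 = -3.42; fold change = 2^3.42 = 10.703
SLC11 has the largest |ΔΔCt| = 3.99.

0.063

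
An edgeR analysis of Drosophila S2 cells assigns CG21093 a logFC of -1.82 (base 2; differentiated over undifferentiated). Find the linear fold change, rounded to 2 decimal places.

0.28

Fold change = 2^(-1.82) = 0.283
That is, CG21093 drops to 28.3% of the undifferentiated level.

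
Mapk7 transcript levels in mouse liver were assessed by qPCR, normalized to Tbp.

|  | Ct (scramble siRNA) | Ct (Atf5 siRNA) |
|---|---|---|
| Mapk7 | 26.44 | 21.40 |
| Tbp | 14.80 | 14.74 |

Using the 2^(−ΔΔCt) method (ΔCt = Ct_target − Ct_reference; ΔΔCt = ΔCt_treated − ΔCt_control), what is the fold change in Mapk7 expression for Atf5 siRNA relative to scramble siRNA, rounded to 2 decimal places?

31.56

ΔCt(scramble siRNA) = 26.440 − 14.800 = 11.640
ΔCt(Atf5 siRNA) = 21.400 − 14.740 = 6.660
ΔΔCt = 6.660 − 11.640 = -4.980
Fold change = 2^(−(-4.980)) = 2^4.980 = 31.559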